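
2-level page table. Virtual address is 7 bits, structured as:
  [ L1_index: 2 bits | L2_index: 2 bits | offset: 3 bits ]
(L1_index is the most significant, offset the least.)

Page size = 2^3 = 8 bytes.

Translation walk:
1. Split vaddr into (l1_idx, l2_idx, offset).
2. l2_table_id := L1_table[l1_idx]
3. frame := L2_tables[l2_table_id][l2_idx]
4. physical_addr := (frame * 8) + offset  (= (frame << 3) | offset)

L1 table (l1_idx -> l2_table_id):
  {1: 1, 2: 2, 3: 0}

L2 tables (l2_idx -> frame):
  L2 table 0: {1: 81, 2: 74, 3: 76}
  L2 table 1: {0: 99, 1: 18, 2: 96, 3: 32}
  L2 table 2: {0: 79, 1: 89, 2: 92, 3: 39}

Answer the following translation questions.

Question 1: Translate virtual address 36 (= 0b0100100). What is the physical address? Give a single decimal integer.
vaddr = 36 = 0b0100100
Split: l1_idx=1, l2_idx=0, offset=4
L1[1] = 1
L2[1][0] = 99
paddr = 99 * 8 + 4 = 796

Answer: 796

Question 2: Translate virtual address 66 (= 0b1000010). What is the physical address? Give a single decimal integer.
vaddr = 66 = 0b1000010
Split: l1_idx=2, l2_idx=0, offset=2
L1[2] = 2
L2[2][0] = 79
paddr = 79 * 8 + 2 = 634

Answer: 634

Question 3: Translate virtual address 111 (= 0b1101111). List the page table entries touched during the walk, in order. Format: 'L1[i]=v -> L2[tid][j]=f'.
Answer: L1[3]=0 -> L2[0][1]=81

Derivation:
vaddr = 111 = 0b1101111
Split: l1_idx=3, l2_idx=1, offset=7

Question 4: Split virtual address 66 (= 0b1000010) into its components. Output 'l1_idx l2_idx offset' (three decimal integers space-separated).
Answer: 2 0 2

Derivation:
vaddr = 66 = 0b1000010
  top 2 bits -> l1_idx = 2
  next 2 bits -> l2_idx = 0
  bottom 3 bits -> offset = 2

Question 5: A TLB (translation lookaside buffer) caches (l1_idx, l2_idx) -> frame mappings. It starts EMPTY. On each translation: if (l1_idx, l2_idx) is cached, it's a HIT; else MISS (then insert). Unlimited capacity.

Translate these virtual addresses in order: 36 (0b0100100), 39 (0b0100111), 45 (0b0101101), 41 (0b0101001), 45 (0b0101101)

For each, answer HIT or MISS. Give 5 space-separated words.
Answer: MISS HIT MISS HIT HIT

Derivation:
vaddr=36: (1,0) not in TLB -> MISS, insert
vaddr=39: (1,0) in TLB -> HIT
vaddr=45: (1,1) not in TLB -> MISS, insert
vaddr=41: (1,1) in TLB -> HIT
vaddr=45: (1,1) in TLB -> HIT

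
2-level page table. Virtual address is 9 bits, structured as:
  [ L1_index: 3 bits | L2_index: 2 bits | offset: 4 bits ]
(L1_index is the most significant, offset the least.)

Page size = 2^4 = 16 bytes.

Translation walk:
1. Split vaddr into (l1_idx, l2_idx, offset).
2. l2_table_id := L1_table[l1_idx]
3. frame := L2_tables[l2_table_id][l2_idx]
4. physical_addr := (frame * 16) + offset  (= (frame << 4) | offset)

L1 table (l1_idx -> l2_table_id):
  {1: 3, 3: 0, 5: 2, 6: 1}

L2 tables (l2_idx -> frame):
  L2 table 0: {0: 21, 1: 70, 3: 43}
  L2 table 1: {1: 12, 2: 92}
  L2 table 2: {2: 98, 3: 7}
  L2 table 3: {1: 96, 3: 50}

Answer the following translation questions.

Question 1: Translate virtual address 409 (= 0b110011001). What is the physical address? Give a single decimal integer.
Answer: 201

Derivation:
vaddr = 409 = 0b110011001
Split: l1_idx=6, l2_idx=1, offset=9
L1[6] = 1
L2[1][1] = 12
paddr = 12 * 16 + 9 = 201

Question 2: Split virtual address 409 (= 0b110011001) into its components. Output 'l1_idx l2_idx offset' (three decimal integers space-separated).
Answer: 6 1 9

Derivation:
vaddr = 409 = 0b110011001
  top 3 bits -> l1_idx = 6
  next 2 bits -> l2_idx = 1
  bottom 4 bits -> offset = 9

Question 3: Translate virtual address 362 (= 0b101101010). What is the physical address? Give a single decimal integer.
vaddr = 362 = 0b101101010
Split: l1_idx=5, l2_idx=2, offset=10
L1[5] = 2
L2[2][2] = 98
paddr = 98 * 16 + 10 = 1578

Answer: 1578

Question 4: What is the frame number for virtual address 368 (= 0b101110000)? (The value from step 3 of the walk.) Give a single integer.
vaddr = 368: l1_idx=5, l2_idx=3
L1[5] = 2; L2[2][3] = 7

Answer: 7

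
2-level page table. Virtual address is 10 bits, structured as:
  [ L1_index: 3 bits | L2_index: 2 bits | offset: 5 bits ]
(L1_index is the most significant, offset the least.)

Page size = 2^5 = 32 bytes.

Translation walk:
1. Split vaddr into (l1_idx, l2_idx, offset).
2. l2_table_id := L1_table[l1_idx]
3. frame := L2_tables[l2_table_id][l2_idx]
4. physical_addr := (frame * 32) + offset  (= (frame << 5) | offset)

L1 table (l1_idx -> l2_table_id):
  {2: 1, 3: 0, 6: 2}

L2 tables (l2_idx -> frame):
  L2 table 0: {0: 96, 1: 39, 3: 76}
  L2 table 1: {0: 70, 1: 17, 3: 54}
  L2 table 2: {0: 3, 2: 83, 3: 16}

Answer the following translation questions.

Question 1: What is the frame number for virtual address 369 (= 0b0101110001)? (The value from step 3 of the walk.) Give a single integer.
vaddr = 369: l1_idx=2, l2_idx=3
L1[2] = 1; L2[1][3] = 54

Answer: 54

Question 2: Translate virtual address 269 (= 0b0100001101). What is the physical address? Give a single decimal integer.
vaddr = 269 = 0b0100001101
Split: l1_idx=2, l2_idx=0, offset=13
L1[2] = 1
L2[1][0] = 70
paddr = 70 * 32 + 13 = 2253

Answer: 2253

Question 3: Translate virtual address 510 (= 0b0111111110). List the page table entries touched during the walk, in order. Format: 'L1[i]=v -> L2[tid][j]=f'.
Answer: L1[3]=0 -> L2[0][3]=76

Derivation:
vaddr = 510 = 0b0111111110
Split: l1_idx=3, l2_idx=3, offset=30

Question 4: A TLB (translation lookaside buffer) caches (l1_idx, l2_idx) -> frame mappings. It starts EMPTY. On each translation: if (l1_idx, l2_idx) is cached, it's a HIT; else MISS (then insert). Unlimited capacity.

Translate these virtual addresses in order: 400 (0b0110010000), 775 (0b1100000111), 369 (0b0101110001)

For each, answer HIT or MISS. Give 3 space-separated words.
Answer: MISS MISS MISS

Derivation:
vaddr=400: (3,0) not in TLB -> MISS, insert
vaddr=775: (6,0) not in TLB -> MISS, insert
vaddr=369: (2,3) not in TLB -> MISS, insert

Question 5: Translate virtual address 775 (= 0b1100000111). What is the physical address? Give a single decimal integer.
vaddr = 775 = 0b1100000111
Split: l1_idx=6, l2_idx=0, offset=7
L1[6] = 2
L2[2][0] = 3
paddr = 3 * 32 + 7 = 103

Answer: 103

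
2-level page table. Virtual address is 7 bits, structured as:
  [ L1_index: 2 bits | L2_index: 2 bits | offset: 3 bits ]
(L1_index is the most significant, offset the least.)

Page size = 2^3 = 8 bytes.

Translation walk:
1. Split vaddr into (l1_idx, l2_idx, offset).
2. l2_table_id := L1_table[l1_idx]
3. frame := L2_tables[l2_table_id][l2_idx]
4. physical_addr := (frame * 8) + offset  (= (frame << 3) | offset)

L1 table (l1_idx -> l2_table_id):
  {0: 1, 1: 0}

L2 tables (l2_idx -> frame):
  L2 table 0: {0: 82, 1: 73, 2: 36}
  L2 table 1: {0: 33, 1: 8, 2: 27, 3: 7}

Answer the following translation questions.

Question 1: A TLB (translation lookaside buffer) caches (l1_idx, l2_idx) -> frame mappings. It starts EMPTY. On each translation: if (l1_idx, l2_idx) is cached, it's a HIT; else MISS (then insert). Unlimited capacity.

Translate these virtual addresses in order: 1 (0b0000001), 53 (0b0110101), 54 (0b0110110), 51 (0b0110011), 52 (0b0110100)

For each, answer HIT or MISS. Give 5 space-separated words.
vaddr=1: (0,0) not in TLB -> MISS, insert
vaddr=53: (1,2) not in TLB -> MISS, insert
vaddr=54: (1,2) in TLB -> HIT
vaddr=51: (1,2) in TLB -> HIT
vaddr=52: (1,2) in TLB -> HIT

Answer: MISS MISS HIT HIT HIT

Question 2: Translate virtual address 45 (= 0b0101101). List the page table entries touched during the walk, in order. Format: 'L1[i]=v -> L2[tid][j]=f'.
Answer: L1[1]=0 -> L2[0][1]=73

Derivation:
vaddr = 45 = 0b0101101
Split: l1_idx=1, l2_idx=1, offset=5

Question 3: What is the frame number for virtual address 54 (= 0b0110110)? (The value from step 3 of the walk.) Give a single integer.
vaddr = 54: l1_idx=1, l2_idx=2
L1[1] = 0; L2[0][2] = 36

Answer: 36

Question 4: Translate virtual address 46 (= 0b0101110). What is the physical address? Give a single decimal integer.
vaddr = 46 = 0b0101110
Split: l1_idx=1, l2_idx=1, offset=6
L1[1] = 0
L2[0][1] = 73
paddr = 73 * 8 + 6 = 590

Answer: 590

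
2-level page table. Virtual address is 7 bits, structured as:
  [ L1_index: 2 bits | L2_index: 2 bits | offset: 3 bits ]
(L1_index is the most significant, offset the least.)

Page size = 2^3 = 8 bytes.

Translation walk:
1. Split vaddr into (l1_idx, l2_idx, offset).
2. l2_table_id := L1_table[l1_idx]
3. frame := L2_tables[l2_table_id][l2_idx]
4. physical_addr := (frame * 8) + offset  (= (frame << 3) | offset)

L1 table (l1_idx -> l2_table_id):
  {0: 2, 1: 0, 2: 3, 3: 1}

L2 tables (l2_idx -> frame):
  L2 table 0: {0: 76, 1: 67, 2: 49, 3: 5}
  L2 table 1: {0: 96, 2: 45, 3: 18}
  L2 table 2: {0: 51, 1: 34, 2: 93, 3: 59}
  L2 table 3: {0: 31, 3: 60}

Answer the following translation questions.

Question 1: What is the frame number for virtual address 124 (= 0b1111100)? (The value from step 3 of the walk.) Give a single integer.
vaddr = 124: l1_idx=3, l2_idx=3
L1[3] = 1; L2[1][3] = 18

Answer: 18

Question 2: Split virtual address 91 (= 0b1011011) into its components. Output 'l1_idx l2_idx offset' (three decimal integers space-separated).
vaddr = 91 = 0b1011011
  top 2 bits -> l1_idx = 2
  next 2 bits -> l2_idx = 3
  bottom 3 bits -> offset = 3

Answer: 2 3 3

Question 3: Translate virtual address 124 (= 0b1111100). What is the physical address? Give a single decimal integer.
Answer: 148

Derivation:
vaddr = 124 = 0b1111100
Split: l1_idx=3, l2_idx=3, offset=4
L1[3] = 1
L2[1][3] = 18
paddr = 18 * 8 + 4 = 148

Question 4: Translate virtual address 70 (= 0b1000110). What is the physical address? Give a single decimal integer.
vaddr = 70 = 0b1000110
Split: l1_idx=2, l2_idx=0, offset=6
L1[2] = 3
L2[3][0] = 31
paddr = 31 * 8 + 6 = 254

Answer: 254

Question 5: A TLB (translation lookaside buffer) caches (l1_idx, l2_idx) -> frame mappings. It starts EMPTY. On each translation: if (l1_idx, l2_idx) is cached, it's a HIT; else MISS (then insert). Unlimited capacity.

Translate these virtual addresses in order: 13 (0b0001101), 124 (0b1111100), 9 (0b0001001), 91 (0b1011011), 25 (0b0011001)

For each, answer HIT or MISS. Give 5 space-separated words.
vaddr=13: (0,1) not in TLB -> MISS, insert
vaddr=124: (3,3) not in TLB -> MISS, insert
vaddr=9: (0,1) in TLB -> HIT
vaddr=91: (2,3) not in TLB -> MISS, insert
vaddr=25: (0,3) not in TLB -> MISS, insert

Answer: MISS MISS HIT MISS MISS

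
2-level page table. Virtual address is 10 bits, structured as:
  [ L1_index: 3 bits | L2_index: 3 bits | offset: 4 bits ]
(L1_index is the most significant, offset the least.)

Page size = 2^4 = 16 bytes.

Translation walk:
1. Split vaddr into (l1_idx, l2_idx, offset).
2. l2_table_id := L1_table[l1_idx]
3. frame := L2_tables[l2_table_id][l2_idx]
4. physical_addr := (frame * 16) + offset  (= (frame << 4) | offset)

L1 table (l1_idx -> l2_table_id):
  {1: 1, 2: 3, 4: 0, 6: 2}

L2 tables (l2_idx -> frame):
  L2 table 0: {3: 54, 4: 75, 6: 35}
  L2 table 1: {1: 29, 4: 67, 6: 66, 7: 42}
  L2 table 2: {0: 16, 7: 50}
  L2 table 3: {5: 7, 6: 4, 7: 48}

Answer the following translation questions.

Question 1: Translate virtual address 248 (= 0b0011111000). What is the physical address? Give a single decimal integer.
vaddr = 248 = 0b0011111000
Split: l1_idx=1, l2_idx=7, offset=8
L1[1] = 1
L2[1][7] = 42
paddr = 42 * 16 + 8 = 680

Answer: 680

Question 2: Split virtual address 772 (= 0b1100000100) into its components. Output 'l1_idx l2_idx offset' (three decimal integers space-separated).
vaddr = 772 = 0b1100000100
  top 3 bits -> l1_idx = 6
  next 3 bits -> l2_idx = 0
  bottom 4 bits -> offset = 4

Answer: 6 0 4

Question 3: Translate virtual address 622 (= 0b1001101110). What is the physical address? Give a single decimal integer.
Answer: 574

Derivation:
vaddr = 622 = 0b1001101110
Split: l1_idx=4, l2_idx=6, offset=14
L1[4] = 0
L2[0][6] = 35
paddr = 35 * 16 + 14 = 574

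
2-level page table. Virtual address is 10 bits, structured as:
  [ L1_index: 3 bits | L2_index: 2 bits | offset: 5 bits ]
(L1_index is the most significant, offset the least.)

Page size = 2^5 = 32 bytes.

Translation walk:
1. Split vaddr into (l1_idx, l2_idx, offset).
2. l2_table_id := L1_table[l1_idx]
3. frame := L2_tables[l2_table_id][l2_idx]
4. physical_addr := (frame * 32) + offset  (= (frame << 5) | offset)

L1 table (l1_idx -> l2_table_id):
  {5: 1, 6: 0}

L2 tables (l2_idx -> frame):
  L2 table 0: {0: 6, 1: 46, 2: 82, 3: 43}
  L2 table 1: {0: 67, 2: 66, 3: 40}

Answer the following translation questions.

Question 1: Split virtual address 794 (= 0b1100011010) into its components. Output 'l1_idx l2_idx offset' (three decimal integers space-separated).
Answer: 6 0 26

Derivation:
vaddr = 794 = 0b1100011010
  top 3 bits -> l1_idx = 6
  next 2 bits -> l2_idx = 0
  bottom 5 bits -> offset = 26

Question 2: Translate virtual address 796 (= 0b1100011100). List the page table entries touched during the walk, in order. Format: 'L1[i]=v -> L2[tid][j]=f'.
vaddr = 796 = 0b1100011100
Split: l1_idx=6, l2_idx=0, offset=28

Answer: L1[6]=0 -> L2[0][0]=6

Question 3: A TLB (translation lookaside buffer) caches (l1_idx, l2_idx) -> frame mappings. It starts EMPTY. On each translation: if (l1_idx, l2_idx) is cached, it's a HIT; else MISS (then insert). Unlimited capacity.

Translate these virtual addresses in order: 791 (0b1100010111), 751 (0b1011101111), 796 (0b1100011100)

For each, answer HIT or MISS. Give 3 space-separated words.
Answer: MISS MISS HIT

Derivation:
vaddr=791: (6,0) not in TLB -> MISS, insert
vaddr=751: (5,3) not in TLB -> MISS, insert
vaddr=796: (6,0) in TLB -> HIT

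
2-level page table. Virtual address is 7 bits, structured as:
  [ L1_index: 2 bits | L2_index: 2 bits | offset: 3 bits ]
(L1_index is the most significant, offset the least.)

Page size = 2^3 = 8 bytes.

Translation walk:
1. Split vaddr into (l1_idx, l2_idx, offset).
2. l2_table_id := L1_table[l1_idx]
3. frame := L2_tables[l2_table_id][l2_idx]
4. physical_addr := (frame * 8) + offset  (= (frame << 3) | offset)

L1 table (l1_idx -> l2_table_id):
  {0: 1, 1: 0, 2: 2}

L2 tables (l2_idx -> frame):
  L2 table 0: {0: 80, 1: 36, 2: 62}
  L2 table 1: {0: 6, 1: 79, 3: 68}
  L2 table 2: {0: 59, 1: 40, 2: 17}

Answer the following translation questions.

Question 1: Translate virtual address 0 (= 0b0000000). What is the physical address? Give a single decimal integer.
vaddr = 0 = 0b0000000
Split: l1_idx=0, l2_idx=0, offset=0
L1[0] = 1
L2[1][0] = 6
paddr = 6 * 8 + 0 = 48

Answer: 48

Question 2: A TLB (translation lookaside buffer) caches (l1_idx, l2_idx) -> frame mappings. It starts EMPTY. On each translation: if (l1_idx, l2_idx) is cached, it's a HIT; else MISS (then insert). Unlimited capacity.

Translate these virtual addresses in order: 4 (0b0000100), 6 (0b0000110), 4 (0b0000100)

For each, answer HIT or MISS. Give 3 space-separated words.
Answer: MISS HIT HIT

Derivation:
vaddr=4: (0,0) not in TLB -> MISS, insert
vaddr=6: (0,0) in TLB -> HIT
vaddr=4: (0,0) in TLB -> HIT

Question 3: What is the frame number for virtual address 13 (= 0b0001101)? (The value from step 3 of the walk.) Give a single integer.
Answer: 79

Derivation:
vaddr = 13: l1_idx=0, l2_idx=1
L1[0] = 1; L2[1][1] = 79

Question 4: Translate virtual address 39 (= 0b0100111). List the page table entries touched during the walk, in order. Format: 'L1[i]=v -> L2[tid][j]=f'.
Answer: L1[1]=0 -> L2[0][0]=80

Derivation:
vaddr = 39 = 0b0100111
Split: l1_idx=1, l2_idx=0, offset=7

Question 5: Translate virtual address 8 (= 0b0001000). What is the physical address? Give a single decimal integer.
vaddr = 8 = 0b0001000
Split: l1_idx=0, l2_idx=1, offset=0
L1[0] = 1
L2[1][1] = 79
paddr = 79 * 8 + 0 = 632

Answer: 632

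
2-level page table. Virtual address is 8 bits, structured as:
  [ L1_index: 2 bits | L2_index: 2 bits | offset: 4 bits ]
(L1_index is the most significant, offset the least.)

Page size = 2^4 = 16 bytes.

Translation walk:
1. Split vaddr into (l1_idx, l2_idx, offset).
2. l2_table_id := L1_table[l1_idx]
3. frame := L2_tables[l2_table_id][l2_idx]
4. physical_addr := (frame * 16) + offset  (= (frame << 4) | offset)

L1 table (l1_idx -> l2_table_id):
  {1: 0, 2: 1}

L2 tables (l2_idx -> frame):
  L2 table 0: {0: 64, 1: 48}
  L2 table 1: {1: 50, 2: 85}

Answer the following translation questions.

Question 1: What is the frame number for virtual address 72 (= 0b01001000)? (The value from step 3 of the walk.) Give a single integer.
Answer: 64

Derivation:
vaddr = 72: l1_idx=1, l2_idx=0
L1[1] = 0; L2[0][0] = 64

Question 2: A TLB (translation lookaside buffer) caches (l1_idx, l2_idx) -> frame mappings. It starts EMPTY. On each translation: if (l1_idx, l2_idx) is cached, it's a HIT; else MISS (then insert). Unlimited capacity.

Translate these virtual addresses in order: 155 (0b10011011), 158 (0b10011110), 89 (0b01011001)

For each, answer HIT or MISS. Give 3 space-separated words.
vaddr=155: (2,1) not in TLB -> MISS, insert
vaddr=158: (2,1) in TLB -> HIT
vaddr=89: (1,1) not in TLB -> MISS, insert

Answer: MISS HIT MISS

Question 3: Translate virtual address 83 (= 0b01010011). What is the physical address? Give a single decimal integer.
Answer: 771

Derivation:
vaddr = 83 = 0b01010011
Split: l1_idx=1, l2_idx=1, offset=3
L1[1] = 0
L2[0][1] = 48
paddr = 48 * 16 + 3 = 771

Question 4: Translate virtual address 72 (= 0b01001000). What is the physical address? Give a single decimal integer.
Answer: 1032

Derivation:
vaddr = 72 = 0b01001000
Split: l1_idx=1, l2_idx=0, offset=8
L1[1] = 0
L2[0][0] = 64
paddr = 64 * 16 + 8 = 1032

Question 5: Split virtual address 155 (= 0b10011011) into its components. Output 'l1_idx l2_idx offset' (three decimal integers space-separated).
Answer: 2 1 11

Derivation:
vaddr = 155 = 0b10011011
  top 2 bits -> l1_idx = 2
  next 2 bits -> l2_idx = 1
  bottom 4 bits -> offset = 11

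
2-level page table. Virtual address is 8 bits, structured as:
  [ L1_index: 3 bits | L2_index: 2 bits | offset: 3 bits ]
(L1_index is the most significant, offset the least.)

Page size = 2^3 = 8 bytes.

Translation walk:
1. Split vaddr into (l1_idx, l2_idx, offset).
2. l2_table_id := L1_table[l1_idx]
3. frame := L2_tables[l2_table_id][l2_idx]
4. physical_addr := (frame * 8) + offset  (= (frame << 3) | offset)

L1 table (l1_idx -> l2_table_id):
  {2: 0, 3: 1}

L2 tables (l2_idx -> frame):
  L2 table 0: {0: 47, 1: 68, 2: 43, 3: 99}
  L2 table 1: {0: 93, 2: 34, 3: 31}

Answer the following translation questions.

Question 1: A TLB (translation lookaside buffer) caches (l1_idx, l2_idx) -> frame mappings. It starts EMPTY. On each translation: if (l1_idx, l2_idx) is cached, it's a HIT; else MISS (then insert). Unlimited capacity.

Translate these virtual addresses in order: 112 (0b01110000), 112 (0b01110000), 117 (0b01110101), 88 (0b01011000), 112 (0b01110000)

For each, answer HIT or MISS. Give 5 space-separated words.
vaddr=112: (3,2) not in TLB -> MISS, insert
vaddr=112: (3,2) in TLB -> HIT
vaddr=117: (3,2) in TLB -> HIT
vaddr=88: (2,3) not in TLB -> MISS, insert
vaddr=112: (3,2) in TLB -> HIT

Answer: MISS HIT HIT MISS HIT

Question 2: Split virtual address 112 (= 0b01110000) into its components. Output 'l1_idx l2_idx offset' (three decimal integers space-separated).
vaddr = 112 = 0b01110000
  top 3 bits -> l1_idx = 3
  next 2 bits -> l2_idx = 2
  bottom 3 bits -> offset = 0

Answer: 3 2 0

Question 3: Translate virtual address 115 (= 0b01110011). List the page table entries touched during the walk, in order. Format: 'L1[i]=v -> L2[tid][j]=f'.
vaddr = 115 = 0b01110011
Split: l1_idx=3, l2_idx=2, offset=3

Answer: L1[3]=1 -> L2[1][2]=34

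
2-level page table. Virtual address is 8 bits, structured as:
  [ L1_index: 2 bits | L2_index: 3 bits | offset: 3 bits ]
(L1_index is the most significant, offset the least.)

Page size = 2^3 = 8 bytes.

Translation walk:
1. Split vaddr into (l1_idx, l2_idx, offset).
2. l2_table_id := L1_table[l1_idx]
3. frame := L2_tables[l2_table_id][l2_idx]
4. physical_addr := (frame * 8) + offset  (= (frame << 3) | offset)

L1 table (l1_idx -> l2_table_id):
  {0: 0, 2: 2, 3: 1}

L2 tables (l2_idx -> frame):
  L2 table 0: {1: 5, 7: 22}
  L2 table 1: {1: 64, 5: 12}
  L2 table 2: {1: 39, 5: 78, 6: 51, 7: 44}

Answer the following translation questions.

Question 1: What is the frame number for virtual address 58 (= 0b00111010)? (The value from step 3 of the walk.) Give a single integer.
Answer: 22

Derivation:
vaddr = 58: l1_idx=0, l2_idx=7
L1[0] = 0; L2[0][7] = 22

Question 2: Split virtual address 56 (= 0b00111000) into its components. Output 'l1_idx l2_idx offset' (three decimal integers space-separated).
Answer: 0 7 0

Derivation:
vaddr = 56 = 0b00111000
  top 2 bits -> l1_idx = 0
  next 3 bits -> l2_idx = 7
  bottom 3 bits -> offset = 0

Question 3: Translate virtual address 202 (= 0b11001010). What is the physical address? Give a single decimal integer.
Answer: 514

Derivation:
vaddr = 202 = 0b11001010
Split: l1_idx=3, l2_idx=1, offset=2
L1[3] = 1
L2[1][1] = 64
paddr = 64 * 8 + 2 = 514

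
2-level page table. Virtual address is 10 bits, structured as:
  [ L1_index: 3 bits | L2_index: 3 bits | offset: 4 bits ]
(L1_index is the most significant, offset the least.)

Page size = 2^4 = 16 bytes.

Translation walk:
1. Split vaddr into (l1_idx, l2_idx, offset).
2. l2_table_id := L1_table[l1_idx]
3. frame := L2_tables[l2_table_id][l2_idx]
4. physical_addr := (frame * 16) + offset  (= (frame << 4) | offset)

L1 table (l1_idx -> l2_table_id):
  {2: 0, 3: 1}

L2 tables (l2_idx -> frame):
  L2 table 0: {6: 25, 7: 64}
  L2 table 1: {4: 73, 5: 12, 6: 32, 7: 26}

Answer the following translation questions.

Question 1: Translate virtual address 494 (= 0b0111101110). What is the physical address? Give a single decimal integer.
vaddr = 494 = 0b0111101110
Split: l1_idx=3, l2_idx=6, offset=14
L1[3] = 1
L2[1][6] = 32
paddr = 32 * 16 + 14 = 526

Answer: 526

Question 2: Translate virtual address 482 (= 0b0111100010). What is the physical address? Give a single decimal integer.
vaddr = 482 = 0b0111100010
Split: l1_idx=3, l2_idx=6, offset=2
L1[3] = 1
L2[1][6] = 32
paddr = 32 * 16 + 2 = 514

Answer: 514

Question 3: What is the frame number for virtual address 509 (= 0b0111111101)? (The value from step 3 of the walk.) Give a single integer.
vaddr = 509: l1_idx=3, l2_idx=7
L1[3] = 1; L2[1][7] = 26

Answer: 26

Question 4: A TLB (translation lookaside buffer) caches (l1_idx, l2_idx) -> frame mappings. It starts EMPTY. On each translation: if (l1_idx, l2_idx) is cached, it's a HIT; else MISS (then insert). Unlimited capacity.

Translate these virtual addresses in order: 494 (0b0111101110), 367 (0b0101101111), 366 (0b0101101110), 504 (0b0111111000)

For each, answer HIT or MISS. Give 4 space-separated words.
vaddr=494: (3,6) not in TLB -> MISS, insert
vaddr=367: (2,6) not in TLB -> MISS, insert
vaddr=366: (2,6) in TLB -> HIT
vaddr=504: (3,7) not in TLB -> MISS, insert

Answer: MISS MISS HIT MISS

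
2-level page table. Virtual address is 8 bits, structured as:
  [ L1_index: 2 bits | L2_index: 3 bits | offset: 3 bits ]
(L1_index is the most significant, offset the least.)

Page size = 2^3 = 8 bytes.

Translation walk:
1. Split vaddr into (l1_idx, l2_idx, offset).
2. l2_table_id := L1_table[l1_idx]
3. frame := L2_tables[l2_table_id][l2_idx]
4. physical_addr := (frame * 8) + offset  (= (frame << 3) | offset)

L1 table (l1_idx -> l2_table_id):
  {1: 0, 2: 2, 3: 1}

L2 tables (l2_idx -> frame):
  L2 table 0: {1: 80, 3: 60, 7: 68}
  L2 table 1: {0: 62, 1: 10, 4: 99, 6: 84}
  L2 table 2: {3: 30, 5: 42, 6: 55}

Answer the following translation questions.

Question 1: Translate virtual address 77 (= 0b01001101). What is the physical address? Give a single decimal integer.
vaddr = 77 = 0b01001101
Split: l1_idx=1, l2_idx=1, offset=5
L1[1] = 0
L2[0][1] = 80
paddr = 80 * 8 + 5 = 645

Answer: 645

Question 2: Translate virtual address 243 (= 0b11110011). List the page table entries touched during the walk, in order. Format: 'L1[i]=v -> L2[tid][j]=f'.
Answer: L1[3]=1 -> L2[1][6]=84

Derivation:
vaddr = 243 = 0b11110011
Split: l1_idx=3, l2_idx=6, offset=3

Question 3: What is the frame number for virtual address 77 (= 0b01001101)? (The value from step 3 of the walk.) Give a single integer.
vaddr = 77: l1_idx=1, l2_idx=1
L1[1] = 0; L2[0][1] = 80

Answer: 80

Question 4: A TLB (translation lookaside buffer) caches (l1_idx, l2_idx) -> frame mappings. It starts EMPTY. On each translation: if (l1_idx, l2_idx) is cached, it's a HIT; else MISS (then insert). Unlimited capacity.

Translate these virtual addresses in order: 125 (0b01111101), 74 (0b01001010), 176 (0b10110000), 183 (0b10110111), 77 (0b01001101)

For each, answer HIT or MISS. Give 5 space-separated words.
Answer: MISS MISS MISS HIT HIT

Derivation:
vaddr=125: (1,7) not in TLB -> MISS, insert
vaddr=74: (1,1) not in TLB -> MISS, insert
vaddr=176: (2,6) not in TLB -> MISS, insert
vaddr=183: (2,6) in TLB -> HIT
vaddr=77: (1,1) in TLB -> HIT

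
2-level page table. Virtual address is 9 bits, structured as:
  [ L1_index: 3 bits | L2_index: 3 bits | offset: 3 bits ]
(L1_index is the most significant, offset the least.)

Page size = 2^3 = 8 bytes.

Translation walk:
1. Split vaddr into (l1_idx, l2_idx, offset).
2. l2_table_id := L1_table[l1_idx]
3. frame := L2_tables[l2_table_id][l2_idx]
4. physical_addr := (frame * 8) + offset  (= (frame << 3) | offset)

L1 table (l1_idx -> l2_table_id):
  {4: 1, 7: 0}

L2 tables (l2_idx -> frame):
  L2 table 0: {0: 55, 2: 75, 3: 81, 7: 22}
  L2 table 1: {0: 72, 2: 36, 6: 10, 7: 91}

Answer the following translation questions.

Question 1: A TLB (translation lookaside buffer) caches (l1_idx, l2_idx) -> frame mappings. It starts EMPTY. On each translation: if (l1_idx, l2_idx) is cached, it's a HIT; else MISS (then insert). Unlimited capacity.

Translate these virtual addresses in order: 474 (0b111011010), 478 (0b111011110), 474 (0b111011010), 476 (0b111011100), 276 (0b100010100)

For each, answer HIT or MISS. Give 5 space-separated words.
Answer: MISS HIT HIT HIT MISS

Derivation:
vaddr=474: (7,3) not in TLB -> MISS, insert
vaddr=478: (7,3) in TLB -> HIT
vaddr=474: (7,3) in TLB -> HIT
vaddr=476: (7,3) in TLB -> HIT
vaddr=276: (4,2) not in TLB -> MISS, insert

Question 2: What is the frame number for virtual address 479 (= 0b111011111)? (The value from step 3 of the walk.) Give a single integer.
Answer: 81

Derivation:
vaddr = 479: l1_idx=7, l2_idx=3
L1[7] = 0; L2[0][3] = 81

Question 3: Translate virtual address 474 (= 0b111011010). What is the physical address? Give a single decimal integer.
Answer: 650

Derivation:
vaddr = 474 = 0b111011010
Split: l1_idx=7, l2_idx=3, offset=2
L1[7] = 0
L2[0][3] = 81
paddr = 81 * 8 + 2 = 650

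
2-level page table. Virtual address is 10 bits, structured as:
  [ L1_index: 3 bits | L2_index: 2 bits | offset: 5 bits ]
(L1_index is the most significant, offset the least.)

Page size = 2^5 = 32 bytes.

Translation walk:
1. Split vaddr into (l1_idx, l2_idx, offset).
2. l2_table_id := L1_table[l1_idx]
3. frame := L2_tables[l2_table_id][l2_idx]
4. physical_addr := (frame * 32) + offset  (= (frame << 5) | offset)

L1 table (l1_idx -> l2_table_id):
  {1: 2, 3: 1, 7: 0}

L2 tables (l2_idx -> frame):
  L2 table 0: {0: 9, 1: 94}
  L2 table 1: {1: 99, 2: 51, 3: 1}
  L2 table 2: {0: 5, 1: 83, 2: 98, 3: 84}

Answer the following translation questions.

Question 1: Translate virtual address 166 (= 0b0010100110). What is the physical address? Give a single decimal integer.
Answer: 2662

Derivation:
vaddr = 166 = 0b0010100110
Split: l1_idx=1, l2_idx=1, offset=6
L1[1] = 2
L2[2][1] = 83
paddr = 83 * 32 + 6 = 2662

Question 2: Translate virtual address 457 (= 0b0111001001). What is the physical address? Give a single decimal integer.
vaddr = 457 = 0b0111001001
Split: l1_idx=3, l2_idx=2, offset=9
L1[3] = 1
L2[1][2] = 51
paddr = 51 * 32 + 9 = 1641

Answer: 1641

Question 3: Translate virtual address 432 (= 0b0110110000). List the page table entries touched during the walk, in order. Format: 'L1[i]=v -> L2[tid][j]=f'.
vaddr = 432 = 0b0110110000
Split: l1_idx=3, l2_idx=1, offset=16

Answer: L1[3]=1 -> L2[1][1]=99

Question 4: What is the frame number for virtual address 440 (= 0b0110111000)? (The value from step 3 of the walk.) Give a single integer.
vaddr = 440: l1_idx=3, l2_idx=1
L1[3] = 1; L2[1][1] = 99

Answer: 99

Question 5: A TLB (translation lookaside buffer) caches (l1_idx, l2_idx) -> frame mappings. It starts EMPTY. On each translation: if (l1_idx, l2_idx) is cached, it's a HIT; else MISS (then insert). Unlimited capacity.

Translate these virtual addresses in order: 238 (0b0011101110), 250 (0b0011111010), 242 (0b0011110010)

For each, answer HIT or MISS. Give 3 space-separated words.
vaddr=238: (1,3) not in TLB -> MISS, insert
vaddr=250: (1,3) in TLB -> HIT
vaddr=242: (1,3) in TLB -> HIT

Answer: MISS HIT HIT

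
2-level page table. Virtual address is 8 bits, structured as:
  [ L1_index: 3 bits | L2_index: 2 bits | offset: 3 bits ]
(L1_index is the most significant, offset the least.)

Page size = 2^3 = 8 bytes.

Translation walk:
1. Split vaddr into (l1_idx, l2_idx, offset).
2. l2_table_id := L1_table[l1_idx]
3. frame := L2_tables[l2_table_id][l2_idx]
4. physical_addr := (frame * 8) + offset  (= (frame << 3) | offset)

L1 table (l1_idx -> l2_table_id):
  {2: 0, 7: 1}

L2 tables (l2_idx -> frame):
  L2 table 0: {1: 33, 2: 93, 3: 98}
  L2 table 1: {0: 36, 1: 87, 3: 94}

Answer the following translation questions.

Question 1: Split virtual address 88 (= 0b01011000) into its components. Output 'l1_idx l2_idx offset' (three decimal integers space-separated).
vaddr = 88 = 0b01011000
  top 3 bits -> l1_idx = 2
  next 2 bits -> l2_idx = 3
  bottom 3 bits -> offset = 0

Answer: 2 3 0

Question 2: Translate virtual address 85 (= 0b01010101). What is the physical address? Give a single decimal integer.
Answer: 749

Derivation:
vaddr = 85 = 0b01010101
Split: l1_idx=2, l2_idx=2, offset=5
L1[2] = 0
L2[0][2] = 93
paddr = 93 * 8 + 5 = 749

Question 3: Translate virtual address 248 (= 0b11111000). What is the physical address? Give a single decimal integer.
Answer: 752

Derivation:
vaddr = 248 = 0b11111000
Split: l1_idx=7, l2_idx=3, offset=0
L1[7] = 1
L2[1][3] = 94
paddr = 94 * 8 + 0 = 752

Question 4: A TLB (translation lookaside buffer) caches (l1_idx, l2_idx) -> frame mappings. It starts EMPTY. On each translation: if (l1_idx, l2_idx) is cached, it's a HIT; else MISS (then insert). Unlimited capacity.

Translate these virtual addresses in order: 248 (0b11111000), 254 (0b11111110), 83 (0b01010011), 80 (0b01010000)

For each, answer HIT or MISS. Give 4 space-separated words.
Answer: MISS HIT MISS HIT

Derivation:
vaddr=248: (7,3) not in TLB -> MISS, insert
vaddr=254: (7,3) in TLB -> HIT
vaddr=83: (2,2) not in TLB -> MISS, insert
vaddr=80: (2,2) in TLB -> HIT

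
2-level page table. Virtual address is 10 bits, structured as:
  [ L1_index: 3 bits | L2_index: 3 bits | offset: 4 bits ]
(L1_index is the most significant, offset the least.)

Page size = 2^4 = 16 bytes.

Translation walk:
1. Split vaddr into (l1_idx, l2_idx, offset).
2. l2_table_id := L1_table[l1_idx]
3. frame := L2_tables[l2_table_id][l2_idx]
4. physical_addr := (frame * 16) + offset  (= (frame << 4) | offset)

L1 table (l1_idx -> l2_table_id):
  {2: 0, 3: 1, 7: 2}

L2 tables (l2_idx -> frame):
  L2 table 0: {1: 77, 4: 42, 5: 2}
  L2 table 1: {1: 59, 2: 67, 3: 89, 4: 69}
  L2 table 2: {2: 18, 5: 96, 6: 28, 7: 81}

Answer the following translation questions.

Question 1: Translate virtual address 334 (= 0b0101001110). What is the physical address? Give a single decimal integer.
Answer: 686

Derivation:
vaddr = 334 = 0b0101001110
Split: l1_idx=2, l2_idx=4, offset=14
L1[2] = 0
L2[0][4] = 42
paddr = 42 * 16 + 14 = 686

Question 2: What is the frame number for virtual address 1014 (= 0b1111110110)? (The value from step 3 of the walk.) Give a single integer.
vaddr = 1014: l1_idx=7, l2_idx=7
L1[7] = 2; L2[2][7] = 81

Answer: 81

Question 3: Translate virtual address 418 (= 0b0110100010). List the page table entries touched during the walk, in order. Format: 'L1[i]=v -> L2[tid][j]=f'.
Answer: L1[3]=1 -> L2[1][2]=67

Derivation:
vaddr = 418 = 0b0110100010
Split: l1_idx=3, l2_idx=2, offset=2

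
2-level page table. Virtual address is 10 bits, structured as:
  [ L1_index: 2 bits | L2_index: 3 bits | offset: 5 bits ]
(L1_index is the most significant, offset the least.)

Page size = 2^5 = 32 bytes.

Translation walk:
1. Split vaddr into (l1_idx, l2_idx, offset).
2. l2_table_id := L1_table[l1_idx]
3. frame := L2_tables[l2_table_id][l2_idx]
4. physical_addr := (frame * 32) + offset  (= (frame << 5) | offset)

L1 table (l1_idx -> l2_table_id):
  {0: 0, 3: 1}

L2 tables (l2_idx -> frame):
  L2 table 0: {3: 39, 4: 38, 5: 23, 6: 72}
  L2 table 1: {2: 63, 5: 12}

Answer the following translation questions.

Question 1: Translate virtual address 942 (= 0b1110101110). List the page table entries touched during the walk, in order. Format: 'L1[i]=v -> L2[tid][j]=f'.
Answer: L1[3]=1 -> L2[1][5]=12

Derivation:
vaddr = 942 = 0b1110101110
Split: l1_idx=3, l2_idx=5, offset=14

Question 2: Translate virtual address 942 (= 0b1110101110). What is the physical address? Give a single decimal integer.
vaddr = 942 = 0b1110101110
Split: l1_idx=3, l2_idx=5, offset=14
L1[3] = 1
L2[1][5] = 12
paddr = 12 * 32 + 14 = 398

Answer: 398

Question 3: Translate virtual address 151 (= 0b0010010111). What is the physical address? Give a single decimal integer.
Answer: 1239

Derivation:
vaddr = 151 = 0b0010010111
Split: l1_idx=0, l2_idx=4, offset=23
L1[0] = 0
L2[0][4] = 38
paddr = 38 * 32 + 23 = 1239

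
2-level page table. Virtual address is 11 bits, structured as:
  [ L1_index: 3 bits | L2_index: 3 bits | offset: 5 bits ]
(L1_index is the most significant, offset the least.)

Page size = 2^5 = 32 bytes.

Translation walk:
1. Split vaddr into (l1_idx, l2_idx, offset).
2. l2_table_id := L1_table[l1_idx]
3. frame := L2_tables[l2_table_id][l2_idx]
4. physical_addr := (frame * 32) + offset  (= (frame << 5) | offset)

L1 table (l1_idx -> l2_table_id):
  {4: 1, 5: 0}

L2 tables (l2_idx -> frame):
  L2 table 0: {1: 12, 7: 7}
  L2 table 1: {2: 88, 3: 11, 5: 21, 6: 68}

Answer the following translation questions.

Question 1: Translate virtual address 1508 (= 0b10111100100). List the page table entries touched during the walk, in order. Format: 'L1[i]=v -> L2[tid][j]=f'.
vaddr = 1508 = 0b10111100100
Split: l1_idx=5, l2_idx=7, offset=4

Answer: L1[5]=0 -> L2[0][7]=7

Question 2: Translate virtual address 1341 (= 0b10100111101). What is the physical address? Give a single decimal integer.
vaddr = 1341 = 0b10100111101
Split: l1_idx=5, l2_idx=1, offset=29
L1[5] = 0
L2[0][1] = 12
paddr = 12 * 32 + 29 = 413

Answer: 413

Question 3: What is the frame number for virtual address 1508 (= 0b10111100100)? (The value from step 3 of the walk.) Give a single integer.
vaddr = 1508: l1_idx=5, l2_idx=7
L1[5] = 0; L2[0][7] = 7

Answer: 7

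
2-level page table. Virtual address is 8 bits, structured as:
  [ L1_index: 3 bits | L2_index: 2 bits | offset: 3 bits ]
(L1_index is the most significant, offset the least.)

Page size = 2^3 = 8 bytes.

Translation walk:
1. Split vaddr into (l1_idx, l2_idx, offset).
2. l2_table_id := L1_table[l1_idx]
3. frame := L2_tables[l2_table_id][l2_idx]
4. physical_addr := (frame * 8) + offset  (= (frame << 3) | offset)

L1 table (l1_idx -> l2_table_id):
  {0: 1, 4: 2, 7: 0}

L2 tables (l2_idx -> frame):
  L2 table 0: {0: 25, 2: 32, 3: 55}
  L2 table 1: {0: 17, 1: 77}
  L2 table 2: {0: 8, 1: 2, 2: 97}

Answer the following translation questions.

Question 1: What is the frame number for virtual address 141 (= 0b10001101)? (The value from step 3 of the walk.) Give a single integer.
Answer: 2

Derivation:
vaddr = 141: l1_idx=4, l2_idx=1
L1[4] = 2; L2[2][1] = 2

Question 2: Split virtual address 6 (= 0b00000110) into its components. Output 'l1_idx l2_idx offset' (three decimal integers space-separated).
vaddr = 6 = 0b00000110
  top 3 bits -> l1_idx = 0
  next 2 bits -> l2_idx = 0
  bottom 3 bits -> offset = 6

Answer: 0 0 6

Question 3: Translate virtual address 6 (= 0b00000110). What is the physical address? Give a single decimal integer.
vaddr = 6 = 0b00000110
Split: l1_idx=0, l2_idx=0, offset=6
L1[0] = 1
L2[1][0] = 17
paddr = 17 * 8 + 6 = 142

Answer: 142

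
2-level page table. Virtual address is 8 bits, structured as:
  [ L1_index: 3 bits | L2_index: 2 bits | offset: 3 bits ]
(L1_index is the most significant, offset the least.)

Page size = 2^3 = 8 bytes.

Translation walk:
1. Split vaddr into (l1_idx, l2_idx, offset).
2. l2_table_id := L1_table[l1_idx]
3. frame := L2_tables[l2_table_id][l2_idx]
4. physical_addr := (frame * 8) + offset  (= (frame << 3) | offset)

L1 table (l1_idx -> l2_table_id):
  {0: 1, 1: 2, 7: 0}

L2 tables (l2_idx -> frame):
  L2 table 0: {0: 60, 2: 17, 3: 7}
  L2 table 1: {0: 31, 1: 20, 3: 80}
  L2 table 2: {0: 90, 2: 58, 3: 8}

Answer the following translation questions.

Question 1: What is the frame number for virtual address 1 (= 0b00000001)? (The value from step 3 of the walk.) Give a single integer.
Answer: 31

Derivation:
vaddr = 1: l1_idx=0, l2_idx=0
L1[0] = 1; L2[1][0] = 31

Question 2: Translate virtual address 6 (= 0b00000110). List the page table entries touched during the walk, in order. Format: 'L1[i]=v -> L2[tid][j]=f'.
Answer: L1[0]=1 -> L2[1][0]=31

Derivation:
vaddr = 6 = 0b00000110
Split: l1_idx=0, l2_idx=0, offset=6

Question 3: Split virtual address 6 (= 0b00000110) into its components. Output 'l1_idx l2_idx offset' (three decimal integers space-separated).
vaddr = 6 = 0b00000110
  top 3 bits -> l1_idx = 0
  next 2 bits -> l2_idx = 0
  bottom 3 bits -> offset = 6

Answer: 0 0 6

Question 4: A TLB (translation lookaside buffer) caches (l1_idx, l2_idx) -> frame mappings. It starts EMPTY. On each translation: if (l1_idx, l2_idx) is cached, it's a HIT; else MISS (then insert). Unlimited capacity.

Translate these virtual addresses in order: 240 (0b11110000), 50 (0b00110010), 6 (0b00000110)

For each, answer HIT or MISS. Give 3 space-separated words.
vaddr=240: (7,2) not in TLB -> MISS, insert
vaddr=50: (1,2) not in TLB -> MISS, insert
vaddr=6: (0,0) not in TLB -> MISS, insert

Answer: MISS MISS MISS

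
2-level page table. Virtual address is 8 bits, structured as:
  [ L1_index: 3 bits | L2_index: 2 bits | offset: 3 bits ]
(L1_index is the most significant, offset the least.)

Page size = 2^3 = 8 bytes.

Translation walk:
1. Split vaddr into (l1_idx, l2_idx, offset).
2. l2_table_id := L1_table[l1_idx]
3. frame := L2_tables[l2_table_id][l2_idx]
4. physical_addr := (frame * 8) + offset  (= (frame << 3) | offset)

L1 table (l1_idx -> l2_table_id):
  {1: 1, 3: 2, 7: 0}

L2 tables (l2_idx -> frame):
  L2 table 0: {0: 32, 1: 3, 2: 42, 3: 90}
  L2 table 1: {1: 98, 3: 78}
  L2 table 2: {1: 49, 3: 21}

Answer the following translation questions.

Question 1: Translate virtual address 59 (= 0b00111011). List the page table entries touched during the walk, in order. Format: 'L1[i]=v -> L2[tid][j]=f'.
vaddr = 59 = 0b00111011
Split: l1_idx=1, l2_idx=3, offset=3

Answer: L1[1]=1 -> L2[1][3]=78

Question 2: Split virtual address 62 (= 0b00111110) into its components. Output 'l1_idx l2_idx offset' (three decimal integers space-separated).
vaddr = 62 = 0b00111110
  top 3 bits -> l1_idx = 1
  next 2 bits -> l2_idx = 3
  bottom 3 bits -> offset = 6

Answer: 1 3 6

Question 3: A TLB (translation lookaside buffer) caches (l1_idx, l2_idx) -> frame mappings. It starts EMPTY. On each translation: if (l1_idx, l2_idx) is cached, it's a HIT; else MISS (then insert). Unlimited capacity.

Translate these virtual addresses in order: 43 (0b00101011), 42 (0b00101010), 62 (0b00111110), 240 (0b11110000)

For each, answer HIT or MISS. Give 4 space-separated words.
vaddr=43: (1,1) not in TLB -> MISS, insert
vaddr=42: (1,1) in TLB -> HIT
vaddr=62: (1,3) not in TLB -> MISS, insert
vaddr=240: (7,2) not in TLB -> MISS, insert

Answer: MISS HIT MISS MISS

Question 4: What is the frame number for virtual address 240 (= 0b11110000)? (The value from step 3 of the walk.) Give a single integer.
Answer: 42

Derivation:
vaddr = 240: l1_idx=7, l2_idx=2
L1[7] = 0; L2[0][2] = 42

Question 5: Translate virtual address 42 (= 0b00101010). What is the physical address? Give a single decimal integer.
Answer: 786

Derivation:
vaddr = 42 = 0b00101010
Split: l1_idx=1, l2_idx=1, offset=2
L1[1] = 1
L2[1][1] = 98
paddr = 98 * 8 + 2 = 786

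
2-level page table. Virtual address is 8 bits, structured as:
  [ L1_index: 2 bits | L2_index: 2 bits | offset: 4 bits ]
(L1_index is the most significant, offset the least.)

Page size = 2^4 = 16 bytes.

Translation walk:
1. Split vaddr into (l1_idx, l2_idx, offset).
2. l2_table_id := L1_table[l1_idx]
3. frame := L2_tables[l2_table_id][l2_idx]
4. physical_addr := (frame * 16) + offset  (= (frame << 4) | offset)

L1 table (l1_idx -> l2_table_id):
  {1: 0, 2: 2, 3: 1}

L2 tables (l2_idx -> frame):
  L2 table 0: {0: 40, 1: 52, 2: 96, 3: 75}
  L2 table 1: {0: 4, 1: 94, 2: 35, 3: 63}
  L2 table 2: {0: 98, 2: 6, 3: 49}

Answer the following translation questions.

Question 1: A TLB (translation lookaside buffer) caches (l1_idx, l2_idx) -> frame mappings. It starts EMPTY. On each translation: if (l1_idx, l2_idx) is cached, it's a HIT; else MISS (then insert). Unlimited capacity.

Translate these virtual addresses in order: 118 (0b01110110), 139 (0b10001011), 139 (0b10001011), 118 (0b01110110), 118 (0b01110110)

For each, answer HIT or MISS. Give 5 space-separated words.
vaddr=118: (1,3) not in TLB -> MISS, insert
vaddr=139: (2,0) not in TLB -> MISS, insert
vaddr=139: (2,0) in TLB -> HIT
vaddr=118: (1,3) in TLB -> HIT
vaddr=118: (1,3) in TLB -> HIT

Answer: MISS MISS HIT HIT HIT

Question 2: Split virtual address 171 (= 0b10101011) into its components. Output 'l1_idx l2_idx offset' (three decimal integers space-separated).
Answer: 2 2 11

Derivation:
vaddr = 171 = 0b10101011
  top 2 bits -> l1_idx = 2
  next 2 bits -> l2_idx = 2
  bottom 4 bits -> offset = 11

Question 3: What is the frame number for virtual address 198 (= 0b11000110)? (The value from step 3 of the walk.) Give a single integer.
Answer: 4

Derivation:
vaddr = 198: l1_idx=3, l2_idx=0
L1[3] = 1; L2[1][0] = 4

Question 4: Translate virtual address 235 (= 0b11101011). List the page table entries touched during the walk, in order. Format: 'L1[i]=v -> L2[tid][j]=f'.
vaddr = 235 = 0b11101011
Split: l1_idx=3, l2_idx=2, offset=11

Answer: L1[3]=1 -> L2[1][2]=35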